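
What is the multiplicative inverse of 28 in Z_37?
4

Using Extended Euclidean Algorithm:
gcd(28, 37) = 1
Bezout coefficients: 28 × 4 + 37 × -3 = 1
So 28 × 4 ≡ 1 (mod 37)
The inverse is 4 mod 37 = 4
Verification: 28 × 4 = 112 = 3 × 37 + 1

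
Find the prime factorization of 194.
2 × 97

Divide by primes starting from smallest:
194 ÷ 2 = 97
97 ÷ 97 = 1

194 = 2 × 97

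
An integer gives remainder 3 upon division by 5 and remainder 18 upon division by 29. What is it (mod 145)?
M = 5 × 29 = 145. M₁ = 29, y₁ ≡ 4 (mod 5). M₂ = 5, y₂ ≡ 6 (mod 29). z = 3×29×4 + 18×5×6 ≡ 18 (mod 145). The smallest positive such number is 18.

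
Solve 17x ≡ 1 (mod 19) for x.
17^(-1) ≡ 9 (mod 19). Verification: 17 × 9 = 153 ≡ 1 (mod 19)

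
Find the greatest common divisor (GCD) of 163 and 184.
1

Using the Euclidean algorithm:
163 = 0 × 184 + 163
184 = 1 × 163 + 21
163 = 7 × 21 + 16
21 = 1 × 16 + 5
16 = 3 × 5 + 1
5 = 5 × 1 + 0

GCD(163, 184) = 1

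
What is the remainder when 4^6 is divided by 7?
6 = 4 + 2 (binary 110). Repeated squaring mod 7: 4^1 ≡ 4; 4^2 ≡ 4² = 16 ≡ 2; 4^4 ≡ 2² = 4 ≡ 4. Multiply: 4^6 = 4^4 × 4^2 ≡ 4 × 2 (mod 7): 4 × 2 = 8 ≡ 1. So 4^6 ≡ 1 (mod 7).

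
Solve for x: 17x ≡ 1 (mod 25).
3

Since gcd(17, 25) = 1 divides 1, a solution exists.
Multiply both sides by the inverse of 17 mod 25:
  17^(-1) mod 25 = 3
  x ≡ 3 × 1 ≡ 3 ≡ 3 (mod 25)
Verification: 17 × 3 = 51 = 2 × 25 + 1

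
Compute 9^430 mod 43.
Using Fermat: 9^{42} ≡ 1 (mod 43). 430 ≡ 10 (mod 42). So 9^{430} ≡ 9^{10} ≡ 14 (mod 43)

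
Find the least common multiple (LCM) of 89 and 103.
9167

First find GCD(89, 103) using the Euclidean algorithm:
89 = 0 × 103 + 89
103 = 1 × 89 + 14
89 = 6 × 14 + 5
14 = 2 × 5 + 4
5 = 1 × 4 + 1
4 = 4 × 1 + 0
GCD(89, 103) = 1

LCM formula: LCM(a, b) = (a × b) / GCD(a, b)
LCM(89, 103) = (89 × 103) / 1
LCM(89, 103) = 9167 / 1
LCM(89, 103) = 9167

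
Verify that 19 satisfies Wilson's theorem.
(18)! mod 19 = 18. Since this equals -1 (mod 19), Wilson confirms 19 is prime.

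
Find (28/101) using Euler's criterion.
(28/101) = 28^{50} mod 101 = -1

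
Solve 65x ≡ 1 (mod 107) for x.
65^(-1) ≡ 28 (mod 107). Verification: 65 × 28 = 1820 ≡ 1 (mod 107)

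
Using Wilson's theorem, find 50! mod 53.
(52)! = (50)! × (51) × (52) ≡ -1 (mod 53). So (50)! ≡ -1 × [(52)(51)]^(-1) ≡ 26 (mod 53)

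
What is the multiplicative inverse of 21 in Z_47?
21^(-1) ≡ 9 (mod 47). Verification: 21 × 9 = 189 ≡ 1 (mod 47)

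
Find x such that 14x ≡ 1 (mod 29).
14^(-1) ≡ 27 (mod 29). Verification: 14 × 27 = 378 ≡ 1 (mod 29)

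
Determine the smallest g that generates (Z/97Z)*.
5

A primitive root g modulo p has order p-1 = 96
Prime divisors of 96: [2, 3]
g is a primitive root iff g^(96/q) ≢ 1 (mod 97) for each prime divisor q
Testing small values:
  g = 2: 2^48 ≡ 1, 2^32 ≡ 35 (mod 97) → 2^48 ≡ 1, not primitive root
  g = 3: 3^48 ≡ 1, 3^32 ≡ 35 (mod 97) → 3^48 ≡ 1, not primitive root
  g = 4: 4^48 ≡ 1, 4^32 ≡ 61 (mod 97) → 4^48 ≡ 1, not primitive root
  g = 5: 5^48 ≡ 96, 5^32 ≡ 35 (mod 97) → none is 1, primitive root!
The smallest primitive root is 5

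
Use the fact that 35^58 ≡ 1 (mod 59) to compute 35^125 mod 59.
By Fermat: 35^{58} ≡ 1 (mod 59). 125 = 2×58 + 9. So 35^{125} ≡ 35^{9} ≡ 9 (mod 59)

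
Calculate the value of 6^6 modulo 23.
6 = 4 + 2 (binary 110). Repeated squaring mod 23: 6^1 ≡ 6; 6^2 ≡ 6² = 36 ≡ 13; 6^4 ≡ 13² = 169 ≡ 8. Multiply: 6^6 = 6^4 × 6^2 ≡ 8 × 13 (mod 23): 8 × 13 = 104 ≡ 12. So 6^6 ≡ 12 (mod 23).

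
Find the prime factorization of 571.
571

Divide by primes starting from smallest:
571 ÷ 571 = 1

571 = 571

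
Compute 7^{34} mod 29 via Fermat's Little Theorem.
25

By Fermat's Little Theorem, a^(p-1) ≡ 1 (mod p) for prime p and gcd(a, p) = 1
Here p = 29, so 7^28 ≡ 1 (mod 29)
We can reduce the exponent: 34 mod 28 = 6
So 7^34 ≡ 7^6 (mod 29)
Computing: 7^6 mod 29 = 25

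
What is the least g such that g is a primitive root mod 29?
p - 1 = 28 has prime divisors 2, 7. h is a primitive root mod 29 iff h^(28/q) ≢ 1 (mod 29) for each such q.
h = 2: 2^14 ≡ 28, 2^4 ≡ 16 (mod 29); none is 1, so 2 has order 28 and is a primitive root.
The smallest primitive root mod 29 is g = 2.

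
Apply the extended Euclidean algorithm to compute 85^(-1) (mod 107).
Extended GCD: 85(34) + 107(-27) = 1. So 85^(-1) ≡ 34 ≡ 34 (mod 107). Verify: 85 × 34 = 2890 ≡ 1 (mod 107)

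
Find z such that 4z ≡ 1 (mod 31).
4^(-1) ≡ 8 (mod 31). Verification: 4 × 8 = 32 ≡ 1 (mod 31)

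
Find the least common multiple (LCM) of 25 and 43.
1075

First find GCD(25, 43) using the Euclidean algorithm:
25 = 0 × 43 + 25
43 = 1 × 25 + 18
25 = 1 × 18 + 7
18 = 2 × 7 + 4
7 = 1 × 4 + 3
4 = 1 × 3 + 1
3 = 3 × 1 + 0
GCD(25, 43) = 1

LCM formula: LCM(a, b) = (a × b) / GCD(a, b)
LCM(25, 43) = (25 × 43) / 1
LCM(25, 43) = 1075 / 1
LCM(25, 43) = 1075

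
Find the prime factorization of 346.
2 × 173

Divide by primes starting from smallest:
346 ÷ 2 = 173
173 ÷ 173 = 1

346 = 2 × 173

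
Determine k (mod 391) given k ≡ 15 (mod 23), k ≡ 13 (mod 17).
268

Using the Chinese Remainder Theorem:
M = product of moduli = 391
For equation 1: M_1 = 17, 17 ≡ 17 (mod 23), inverse of 17 mod 23 is 19 (check: 17 × 19 = 323 ≡ 1 (mod 23))
For equation 2: M_2 = 23, 23 ≡ 6 (mod 17), inverse of 23 mod 17 is 3 (check: 6 × 3 = 18 ≡ 1 (mod 17))
Combine: k ≡ Σ r_i×M_i×(M_i⁻¹ mod m_i) = 15×17×19 + 13×23×3 = 4845 + 897 = 5742
5742 mod 391 = 268
k ≡ 268 (mod 391)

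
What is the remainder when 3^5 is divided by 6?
5 = 4 + 1 (binary 101). Repeated squaring mod 6: 3^1 ≡ 3; 3^2 ≡ 3² = 9 ≡ 3; 3^4 ≡ 3² = 9 ≡ 3. Multiply: 3^5 = 3^4 × 3^1 ≡ 3 × 3 (mod 6): 3 × 3 = 9 ≡ 3. So 3^5 ≡ 3 (mod 6).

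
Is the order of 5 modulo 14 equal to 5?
No, the actual order is 6, not 5.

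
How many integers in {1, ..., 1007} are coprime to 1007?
936

Prime factorization: 1007 = 19 × 53
Using the formula φ(n) = n × Π(1 - 1/p) for each prime factor p:
φ(1007) = 1007 × (1 - 1/19) × (1 - 1/53)
φ(1007) = 936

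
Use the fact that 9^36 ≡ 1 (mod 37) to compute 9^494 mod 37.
By Fermat: 9^{36} ≡ 1 (mod 37). 494 ≡ 26 (mod 36). So 9^{494} ≡ 9^{26} ≡ 33 (mod 37)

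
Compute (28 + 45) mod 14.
3

(28 + 45) = 73
73 mod 14 = 3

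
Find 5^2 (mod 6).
2 = 2 (binary 10). Repeated squaring mod 6: 5^1 ≡ 5; 5^2 ≡ 5² = 25 ≡ 1. So 5^2 ≡ 1 (mod 6).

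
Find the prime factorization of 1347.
3 × 449

Divide by primes starting from smallest:
1347 ÷ 3 = 449
449 ÷ 449 = 1

1347 = 3 × 449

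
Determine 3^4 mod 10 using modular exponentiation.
4 = 4 (binary 100). Repeated squaring mod 10: 3^1 ≡ 3; 3^2 ≡ 3² = 9 ≡ 9; 3^4 ≡ 9² = 81 ≡ 1. So 3^4 ≡ 1 (mod 10).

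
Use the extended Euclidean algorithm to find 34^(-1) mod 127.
Extended GCD: 34(-56) + 127(15) = 1. So 34^(-1) ≡ 71 ≡ 71 (mod 127). Verify: 34 × 71 = 2414 ≡ 1 (mod 127)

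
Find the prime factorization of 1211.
7 × 173

Divide by primes starting from smallest:
1211 ÷ 7 = 173
173 ÷ 173 = 1

1211 = 7 × 173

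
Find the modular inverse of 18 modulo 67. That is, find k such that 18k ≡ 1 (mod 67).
41

Using Extended Euclidean Algorithm:
gcd(18, 67) = 1
Bezout coefficients: 18 × -26 + 67 × 7 = 1
So 18 × -26 ≡ 1 (mod 67)
The inverse is -26 mod 67 = 41
Verification: 18 × 41 = 738 = 11 × 67 + 1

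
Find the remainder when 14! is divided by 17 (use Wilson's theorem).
(16)! = (14)! × (15) × (16) ≡ -1 (mod 17). So (14)! ≡ -1 × [(16)(15)]^(-1) ≡ 8 (mod 17)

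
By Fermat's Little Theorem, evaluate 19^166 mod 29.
By Fermat: 19^{28} ≡ 1 (mod 29). 166 = 5×28 + 26. So 19^{166} ≡ 19^{26} ≡ 9 (mod 29)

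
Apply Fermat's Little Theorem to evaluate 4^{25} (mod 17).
4

By Fermat's Little Theorem, a^(p-1) ≡ 1 (mod p) for prime p and gcd(a, p) = 1
Here p = 17, so 4^16 ≡ 1 (mod 17)
We can reduce the exponent: 25 mod 16 = 9
So 4^25 ≡ 4^9 (mod 17)
Computing: 4^9 mod 17 = 4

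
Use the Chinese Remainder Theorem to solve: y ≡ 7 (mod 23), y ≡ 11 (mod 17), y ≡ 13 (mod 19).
4193

Using the Chinese Remainder Theorem:
M = product of moduli = 7429
For equation 1: M_1 = 323, 323 ≡ 1 (mod 23), inverse of 323 mod 23 is 1 (check: 1 × 1 = 1 ≡ 1 (mod 23))
For equation 2: M_2 = 437, 437 ≡ 12 (mod 17), inverse of 437 mod 17 is 10 (check: 12 × 10 = 120 ≡ 1 (mod 17))
For equation 3: M_3 = 391, 391 ≡ 11 (mod 19), inverse of 391 mod 19 is 7 (check: 11 × 7 = 77 ≡ 1 (mod 19))
Combine: y ≡ Σ r_i×M_i×(M_i⁻¹ mod m_i) = 7×323×1 + 11×437×10 + 13×391×7 = 2261 + 48070 + 35581 = 85912
85912 mod 7429 = 4193
y ≡ 4193 (mod 7429)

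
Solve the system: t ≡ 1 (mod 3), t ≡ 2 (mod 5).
M = 3 × 5 = 15. M₁ = 5, y₁ ≡ 2 (mod 3). M₂ = 3, y₂ ≡ 2 (mod 5). t = 1×5×2 + 2×3×2 ≡ 7 (mod 15)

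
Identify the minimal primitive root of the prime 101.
p - 1 = 100 has prime divisors 2, 5. h is a primitive root mod 101 iff h^(100/q) ≢ 1 (mod 101) for each such q.
h = 2: 2^50 ≡ 100, 2^20 ≡ 95 (mod 101); none is 1, so 2 has order 100 and is a primitive root.
The smallest primitive root mod 101 is g = 2.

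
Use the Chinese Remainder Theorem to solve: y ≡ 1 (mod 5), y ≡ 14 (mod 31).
M = 5 × 31 = 155. M₁ = 31, y₁ ≡ 1 (mod 5). M₂ = 5, y₂ ≡ 25 (mod 31). y = 1×31×1 + 14×5×25 ≡ 76 (mod 155)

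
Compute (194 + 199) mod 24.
9

(194 + 199) = 393
393 mod 24 = 9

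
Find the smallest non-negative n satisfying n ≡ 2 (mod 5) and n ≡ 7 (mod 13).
M = 5 × 13 = 65. M₁ = 13, y₁ ≡ 2 (mod 5). M₂ = 5, y₂ ≡ 8 (mod 13). n = 2×13×2 + 7×5×8 ≡ 7 (mod 65)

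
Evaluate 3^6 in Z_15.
6 = 4 + 2 (binary 110). Repeated squaring mod 15: 3^1 ≡ 3; 3^2 ≡ 3² = 9 ≡ 9; 3^4 ≡ 9² = 81 ≡ 6. Multiply: 3^6 = 3^4 × 3^2 ≡ 6 × 9 (mod 15): 6 × 9 = 54 ≡ 9. So 3^6 ≡ 9 (mod 15).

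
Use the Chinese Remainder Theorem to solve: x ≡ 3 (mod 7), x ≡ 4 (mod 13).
M = 7 × 13 = 91. M₁ = 13, y₁ ≡ 6 (mod 7). M₂ = 7, y₂ ≡ 2 (mod 13). x = 3×13×6 + 4×7×2 ≡ 17 (mod 91)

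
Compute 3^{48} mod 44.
5

Using successive squaring:
Binary expansion of 48: 110000
Powers of 3 mod 44 (each is the square of the previous):
  3^1 ≡ 3 (mod 44)
  3^2 ≡ 3² = 9 ≡ 9 (mod 44)
  3^4 ≡ 9² = 81 ≡ 37 (mod 44)
  3^8 ≡ 37² = 1369 ≡ 5 (mod 44)
  3^16 ≡ 5² = 25 ≡ 25 (mod 44)
  3^32 ≡ 25² = 625 ≡ 9 (mod 44)
48 = 32 + 16, so 3^48 = 3^32 × 3^16 ≡ 9 × 25 (mod 44)
Multiplying step by step:
  9 × 25 = 225 ≡ 5 (mod 44)
Result: 3^48 ≡ 5 (mod 44)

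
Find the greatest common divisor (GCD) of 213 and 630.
3

Using the Euclidean algorithm:
213 = 0 × 630 + 213
630 = 2 × 213 + 204
213 = 1 × 204 + 9
204 = 22 × 9 + 6
9 = 1 × 6 + 3
6 = 2 × 3 + 0

GCD(213, 630) = 3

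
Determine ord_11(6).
Powers of 6 mod 11: 6^1≡6, 6^2≡3, 6^3≡7, 6^4≡9, 6^5≡10, 6^6≡5, 6^7≡8, 6^8≡4, 6^9≡2, 6^10≡1. Order = 10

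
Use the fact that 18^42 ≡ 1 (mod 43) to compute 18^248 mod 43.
By Fermat: 18^{42} ≡ 1 (mod 43). 248 ≡ 38 (mod 42). So 18^{248} ≡ 18^{38} ≡ 10 (mod 43)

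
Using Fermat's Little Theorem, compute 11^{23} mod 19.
7

By Fermat's Little Theorem, a^(p-1) ≡ 1 (mod p) for prime p and gcd(a, p) = 1
Here p = 19, so 11^18 ≡ 1 (mod 19)
We can reduce the exponent: 23 mod 18 = 5
So 11^23 ≡ 11^5 (mod 19)
Computing: 11^5 mod 19 = 7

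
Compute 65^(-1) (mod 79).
62

Using Extended Euclidean Algorithm:
gcd(65, 79) = 1
Bezout coefficients: 65 × -17 + 79 × 14 = 1
So 65 × -17 ≡ 1 (mod 79)
The inverse is -17 mod 79 = 62
Verification: 65 × 62 = 4030 = 51 × 79 + 1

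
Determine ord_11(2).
Powers of 2 mod 11: 2^1≡2, 2^2≡4, 2^3≡8, 2^4≡5, 2^5≡10, 2^6≡9, 2^7≡7, 2^8≡3, 2^9≡6, 2^10≡1. Order = 10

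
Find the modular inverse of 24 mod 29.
24^(-1) ≡ 23 (mod 29). Verification: 24 × 23 = 552 ≡ 1 (mod 29)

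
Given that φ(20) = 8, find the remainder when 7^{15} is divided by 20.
By Euler: 7^{8} ≡ 1 (mod 20) since gcd(7, 20) = 1. 15 = 1×8 + 7. So 7^{15} ≡ 7^{7} ≡ 3 (mod 20)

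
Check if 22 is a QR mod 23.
By Euler's criterion: 22^{11} ≡ 22 (mod 23). Since this equals -1 (≡ 22), 22 is not a QR.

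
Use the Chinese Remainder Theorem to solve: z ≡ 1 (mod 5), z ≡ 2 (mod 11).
M = 5 × 11 = 55. M₁ = 11, y₁ ≡ 1 (mod 5). M₂ = 5, y₂ ≡ 9 (mod 11). z = 1×11×1 + 2×5×9 ≡ 46 (mod 55)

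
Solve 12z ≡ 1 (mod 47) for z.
12^(-1) ≡ 4 (mod 47). Verification: 12 × 4 = 48 ≡ 1 (mod 47)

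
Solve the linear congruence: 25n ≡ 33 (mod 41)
21

Since gcd(25, 41) = 1 divides 33, a solution exists.
Multiply both sides by the inverse of 25 mod 41:
  25^(-1) mod 41 = 23
  x ≡ 23 × 33 ≡ 759 ≡ 21 (mod 41)
Verification: 25 × 21 = 525 = 12 × 41 + 33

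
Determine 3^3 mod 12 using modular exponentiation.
3 = 2 + 1 (binary 11). Repeated squaring mod 12: 3^1 ≡ 3; 3^2 ≡ 3² = 9 ≡ 9. Multiply: 3^3 = 3^2 × 3^1 ≡ 9 × 3 (mod 12): 9 × 3 = 27 ≡ 3. So 3^3 ≡ 3 (mod 12).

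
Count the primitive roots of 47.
22

The number of primitive roots modulo p is φ(p-1) = φ(46)
φ(46) = 22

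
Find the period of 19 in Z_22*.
Powers of 19 mod 22: 19^1≡19, 19^2≡9, 19^3≡17, 19^4≡15, 19^5≡21, 19^6≡3, 19^7≡13, 19^8≡5, 19^9≡7, 19^10≡1. Order = 10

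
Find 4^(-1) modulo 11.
3

Using Extended Euclidean Algorithm:
gcd(4, 11) = 1
Bezout coefficients: 4 × 3 + 11 × -1 = 1
So 4 × 3 ≡ 1 (mod 11)
The inverse is 3 mod 11 = 3
Verification: 4 × 3 = 12 = 1 × 11 + 1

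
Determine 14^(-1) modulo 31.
14^(-1) ≡ 20 (mod 31). Verification: 14 × 20 = 280 ≡ 1 (mod 31)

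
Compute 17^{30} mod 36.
1

Using successive squaring:
Binary expansion of 30: 11110
Powers of 17 mod 36 (each is the square of the previous):
  17^1 ≡ 17 (mod 36)
  17^2 ≡ 17² = 289 ≡ 1 (mod 36)
  17^4 ≡ 1² = 1 ≡ 1 (mod 36)
  17^8 ≡ 1² = 1 ≡ 1 (mod 36)
  17^16 ≡ 1² = 1 ≡ 1 (mod 36)
30 = 16 + 8 + 4 + 2, so 17^30 = 17^16 × 17^8 × 17^4 × 17^2 ≡ 1 × 1 × 1 × 1 (mod 36)
Multiplying step by step:
  1 × 1 = 1 ≡ 1 (mod 36)
  1 × 1 = 1 ≡ 1 (mod 36)
  1 × 1 = 1 ≡ 1 (mod 36)
Result: 17^30 ≡ 1 (mod 36)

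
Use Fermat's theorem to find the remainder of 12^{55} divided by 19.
12

By Fermat's Little Theorem, a^(p-1) ≡ 1 (mod p) for prime p and gcd(a, p) = 1
Here p = 19, so 12^18 ≡ 1 (mod 19)
We can reduce the exponent: 55 mod 18 = 1
So 12^55 ≡ 12^1 (mod 19)
Computing: 12^1 mod 19 = 12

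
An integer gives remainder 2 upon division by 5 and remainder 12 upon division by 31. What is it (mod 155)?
M = 5 × 31 = 155. M₁ = 31, y₁ ≡ 1 (mod 5). M₂ = 5, y₂ ≡ 25 (mod 31). k = 2×31×1 + 12×5×25 ≡ 12 (mod 155). The smallest positive such number is 12.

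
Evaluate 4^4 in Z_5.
4 = 4 (binary 100). Repeated squaring mod 5: 4^1 ≡ 4; 4^2 ≡ 4² = 16 ≡ 1; 4^4 ≡ 1² = 1 ≡ 1. So 4^4 ≡ 1 (mod 5).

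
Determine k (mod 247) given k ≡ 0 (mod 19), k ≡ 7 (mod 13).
228

Using the Chinese Remainder Theorem:
M = product of moduli = 247
For equation 1: M_1 = 13, 13 ≡ 13 (mod 19), inverse of 13 mod 19 is 3 (check: 13 × 3 = 39 ≡ 1 (mod 19))
For equation 2: M_2 = 19, 19 ≡ 6 (mod 13), inverse of 19 mod 13 is 11 (check: 6 × 11 = 66 ≡ 1 (mod 13))
Combine: k ≡ Σ r_i×M_i×(M_i⁻¹ mod m_i) = 0×13×3 + 7×19×11 = 0 + 1463 = 1463
1463 mod 247 = 228
k ≡ 228 (mod 247)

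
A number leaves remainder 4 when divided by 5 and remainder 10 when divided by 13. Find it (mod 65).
M = 5 × 13 = 65. M₁ = 13, y₁ ≡ 2 (mod 5). M₂ = 5, y₂ ≡ 8 (mod 13). z = 4×13×2 + 10×5×8 ≡ 49 (mod 65)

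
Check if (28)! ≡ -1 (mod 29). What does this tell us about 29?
(28)! mod 29 = 28. Since this equals -1 (mod 29), Wilson confirms 29 is prime.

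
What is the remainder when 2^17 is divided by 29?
Using repeated squaring. 17 = 16 + 1 (binary 10001). Repeated squaring mod 29: 2^1 ≡ 2; 2^2 ≡ 2² = 4 ≡ 4; 2^4 ≡ 4² = 16 ≡ 16; 2^8 ≡ 16² = 256 ≡ 24; 2^16 ≡ 24² = 576 ≡ 25. Multiply: 2^17 = 2^16 × 2^1 ≡ 25 × 2 (mod 29): 25 × 2 = 50 ≡ 21. So 2^17 ≡ 21 (mod 29).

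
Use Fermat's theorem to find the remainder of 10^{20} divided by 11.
1

By Fermat's Little Theorem, a^(p-1) ≡ 1 (mod p) for prime p and gcd(a, p) = 1
Here p = 11, so 10^10 ≡ 1 (mod 11)
We can reduce the exponent: 20 mod 10 = 0
So 10^20 ≡ 10^0 (mod 11)
Computing: 10^0 mod 11 = 1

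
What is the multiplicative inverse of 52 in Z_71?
56

Using Extended Euclidean Algorithm:
gcd(52, 71) = 1
Bezout coefficients: 52 × -15 + 71 × 11 = 1
So 52 × -15 ≡ 1 (mod 71)
The inverse is -15 mod 71 = 56
Verification: 52 × 56 = 2912 = 41 × 71 + 1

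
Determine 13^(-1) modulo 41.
13^(-1) ≡ 19 (mod 41). Verification: 13 × 19 = 247 ≡ 1 (mod 41)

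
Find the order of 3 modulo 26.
Powers of 3 mod 26: 3^1≡3, 3^2≡9, 3^3≡1. Order = 3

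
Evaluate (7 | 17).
(7/17) = 7^{8} mod 17 = -1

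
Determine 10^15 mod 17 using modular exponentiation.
Using repeated squaring. 15 = 8 + 4 + 2 + 1 (binary 1111). Repeated squaring mod 17: 10^1 ≡ 10; 10^2 ≡ 10² = 100 ≡ 15; 10^4 ≡ 15² = 225 ≡ 4; 10^8 ≡ 4² = 16 ≡ 16. Multiply: 10^15 = 10^8 × 10^4 × 10^2 × 10^1 ≡ 16 × 4 × 15 × 10 (mod 17): 16 × 4 = 64 ≡ 13; 13 × 15 = 195 ≡ 8; 8 × 10 = 80 ≡ 12. So 10^15 ≡ 12 (mod 17).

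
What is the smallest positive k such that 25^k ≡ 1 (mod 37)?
Powers of 25 mod 37: 25^1≡25, 25^2≡33, 25^3≡11, 25^4≡16, 25^5≡30, 25^6≡10, 25^7≡28, 25^8≡34, 25^9≡36, 25^10≡12, 25^11≡4, 25^12≡26, 25^13≡21, 25^14≡7, 25^15≡27, 25^16≡9, 25^17≡3, 25^18≡1. Order = 18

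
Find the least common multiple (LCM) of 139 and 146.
20294

First find GCD(139, 146) using the Euclidean algorithm:
139 = 0 × 146 + 139
146 = 1 × 139 + 7
139 = 19 × 7 + 6
7 = 1 × 6 + 1
6 = 6 × 1 + 0
GCD(139, 146) = 1

LCM formula: LCM(a, b) = (a × b) / GCD(a, b)
LCM(139, 146) = (139 × 146) / 1
LCM(139, 146) = 20294 / 1
LCM(139, 146) = 20294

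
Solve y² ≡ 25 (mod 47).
The square roots of 25 mod 47 are 42 and 5. Verify: 42² = 1764 ≡ 25 (mod 47)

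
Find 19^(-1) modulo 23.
17

Using Extended Euclidean Algorithm:
gcd(19, 23) = 1
Bezout coefficients: 19 × -6 + 23 × 5 = 1
So 19 × -6 ≡ 1 (mod 23)
The inverse is -6 mod 23 = 17
Verification: 19 × 17 = 323 = 14 × 23 + 1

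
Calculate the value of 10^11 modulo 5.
Using repeated squaring. 10 ≡ 0 (mod 5). 11 = 8 + 2 + 1 (binary 1011). Repeated squaring mod 5: 0^1 ≡ 0; 0^2 ≡ 0² = 0 ≡ 0; 0^4 ≡ 0² = 0 ≡ 0; 0^8 ≡ 0² = 0 ≡ 0. Multiply: 10^11 ≡ 0^8 × 0^2 × 0^1 ≡ 0 × 0 × 0 (mod 5): 0 × 0 = 0 ≡ 0; 0 × 0 = 0 ≡ 0. So 10^11 ≡ 0 (mod 5).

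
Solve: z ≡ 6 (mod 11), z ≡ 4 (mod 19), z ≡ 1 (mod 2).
M = 11 × 19 × 2 = 418. M₁ = 38, y₁ ≡ 9 (mod 11). M₂ = 22, y₂ ≡ 13 (mod 19). M₃ = 209, y₃ ≡ 1 (mod 2). z = 6×38×9 + 4×22×13 + 1×209×1 ≡ 61 (mod 418)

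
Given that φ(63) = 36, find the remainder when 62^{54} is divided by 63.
By Euler: 62^{36} ≡ 1 (mod 63) since gcd(62, 63) = 1. 54 = 1×36 + 18. So 62^{54} ≡ 62^{18} ≡ 1 (mod 63)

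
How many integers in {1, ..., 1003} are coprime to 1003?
928

Prime factorization: 1003 = 17 × 59
Using the formula φ(n) = n × Π(1 - 1/p) for each prime factor p:
φ(1003) = 1003 × (1 - 1/17) × (1 - 1/59)
φ(1003) = 928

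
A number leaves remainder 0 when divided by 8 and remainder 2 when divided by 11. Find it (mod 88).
M = 8 × 11 = 88. M₁ = 11, y₁ ≡ 3 (mod 8). M₂ = 8, y₂ ≡ 7 (mod 11). r = 0×11×3 + 2×8×7 ≡ 24 (mod 88)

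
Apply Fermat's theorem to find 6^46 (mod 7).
By Fermat: 6^{6} ≡ 1 (mod 7). 46 = 7×6 + 4. So 6^{46} ≡ 6^{4} ≡ 1 (mod 7)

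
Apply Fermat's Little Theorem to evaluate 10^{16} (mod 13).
3

By Fermat's Little Theorem, a^(p-1) ≡ 1 (mod p) for prime p and gcd(a, p) = 1
Here p = 13, so 10^12 ≡ 1 (mod 13)
We can reduce the exponent: 16 mod 12 = 4
So 10^16 ≡ 10^4 (mod 13)
Computing: 10^4 mod 13 = 3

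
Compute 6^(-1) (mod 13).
11

Using Extended Euclidean Algorithm:
gcd(6, 13) = 1
Bezout coefficients: 6 × -2 + 13 × 1 = 1
So 6 × -2 ≡ 1 (mod 13)
The inverse is -2 mod 13 = 11
Verification: 6 × 11 = 66 = 5 × 13 + 1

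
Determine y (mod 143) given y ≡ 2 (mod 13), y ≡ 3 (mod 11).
80

Using the Chinese Remainder Theorem:
M = product of moduli = 143
For equation 1: M_1 = 11, 11 ≡ 11 (mod 13), inverse of 11 mod 13 is 6 (check: 11 × 6 = 66 ≡ 1 (mod 13))
For equation 2: M_2 = 13, 13 ≡ 2 (mod 11), inverse of 13 mod 11 is 6 (check: 2 × 6 = 12 ≡ 1 (mod 11))
Combine: y ≡ Σ r_i×M_i×(M_i⁻¹ mod m_i) = 2×11×6 + 3×13×6 = 132 + 234 = 366
366 mod 143 = 80
y ≡ 80 (mod 143)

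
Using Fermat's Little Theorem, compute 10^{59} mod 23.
5

By Fermat's Little Theorem, a^(p-1) ≡ 1 (mod p) for prime p and gcd(a, p) = 1
Here p = 23, so 10^22 ≡ 1 (mod 23)
We can reduce the exponent: 59 mod 22 = 15
So 10^59 ≡ 10^15 (mod 23)
Computing: 10^15 mod 23 = 5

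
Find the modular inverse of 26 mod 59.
26^(-1) ≡ 25 (mod 59). Verification: 26 × 25 = 650 ≡ 1 (mod 59)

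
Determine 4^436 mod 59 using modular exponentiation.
Using Fermat: 4^{58} ≡ 1 (mod 59). 436 ≡ 30 (mod 58). So 4^{436} ≡ 4^{30} ≡ 4 (mod 59)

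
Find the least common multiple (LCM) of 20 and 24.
120

First find GCD(20, 24) using the Euclidean algorithm:
20 = 0 × 24 + 20
24 = 1 × 20 + 4
20 = 5 × 4 + 0
GCD(20, 24) = 4

LCM formula: LCM(a, b) = (a × b) / GCD(a, b)
LCM(20, 24) = (20 × 24) / 4
LCM(20, 24) = 480 / 4
LCM(20, 24) = 120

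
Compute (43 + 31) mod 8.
2

(43 + 31) = 74
74 mod 8 = 2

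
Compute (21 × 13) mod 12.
9

(21 × 13) = 273
273 mod 12 = 9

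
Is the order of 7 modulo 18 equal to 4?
No, the actual order is 3, not 4.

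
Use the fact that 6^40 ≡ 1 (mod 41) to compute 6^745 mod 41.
By Fermat: 6^{40} ≡ 1 (mod 41). 745 ≡ 25 (mod 40). So 6^{745} ≡ 6^{25} ≡ 14 (mod 41)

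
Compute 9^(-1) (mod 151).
9^(-1) ≡ 84 (mod 151). Verification: 9 × 84 = 756 ≡ 1 (mod 151)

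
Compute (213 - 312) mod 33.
0

(213 - 312) = -99
-99 mod 33 = 0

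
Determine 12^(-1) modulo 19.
12^(-1) ≡ 8 (mod 19). Verification: 12 × 8 = 96 ≡ 1 (mod 19)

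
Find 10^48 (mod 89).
Using repeated squaring. 48 = 32 + 16 (binary 110000). Repeated squaring mod 89: 10^1 ≡ 10; 10^2 ≡ 10² = 100 ≡ 11; 10^4 ≡ 11² = 121 ≡ 32; 10^8 ≡ 32² = 1024 ≡ 45; 10^16 ≡ 45² = 2025 ≡ 67; 10^32 ≡ 67² = 4489 ≡ 39. Multiply: 10^48 = 10^32 × 10^16 ≡ 39 × 67 (mod 89): 39 × 67 = 2613 ≡ 32. So 10^48 ≡ 32 (mod 89).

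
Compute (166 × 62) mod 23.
11

(166 × 62) = 10292
10292 mod 23 = 11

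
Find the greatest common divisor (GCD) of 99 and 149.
1

Using the Euclidean algorithm:
99 = 0 × 149 + 99
149 = 1 × 99 + 50
99 = 1 × 50 + 49
50 = 1 × 49 + 1
49 = 49 × 1 + 0

GCD(99, 149) = 1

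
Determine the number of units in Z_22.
10

Prime factorization: 22 = 2 × 11
Using the formula φ(n) = n × Π(1 - 1/p) for each prime factor p:
φ(22) = 22 × (1 - 1/2) × (1 - 1/11)
φ(22) = 10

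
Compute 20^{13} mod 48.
32

Using successive squaring:
Binary expansion of 13: 1101
Powers of 20 mod 48 (each is the square of the previous):
  20^1 ≡ 20 (mod 48)
  20^2 ≡ 20² = 400 ≡ 16 (mod 48)
  20^4 ≡ 16² = 256 ≡ 16 (mod 48)
  20^8 ≡ 16² = 256 ≡ 16 (mod 48)
13 = 8 + 4 + 1, so 20^13 = 20^8 × 20^4 × 20^1 ≡ 16 × 16 × 20 (mod 48)
Multiplying step by step:
  16 × 16 = 256 ≡ 16 (mod 48)
  16 × 20 = 320 ≡ 32 (mod 48)
Result: 20^13 ≡ 32 (mod 48)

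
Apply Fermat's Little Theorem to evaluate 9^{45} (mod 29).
4

By Fermat's Little Theorem, a^(p-1) ≡ 1 (mod p) for prime p and gcd(a, p) = 1
Here p = 29, so 9^28 ≡ 1 (mod 29)
We can reduce the exponent: 45 mod 28 = 17
So 9^45 ≡ 9^17 (mod 29)
Computing: 9^17 mod 29 = 4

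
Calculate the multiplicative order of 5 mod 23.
Powers of 5 mod 23: 5^1≡5, 5^2≡2, 5^3≡10, 5^4≡4, 5^5≡20, 5^6≡8, 5^7≡17, 5^8≡16, 5^9≡11, 5^10≡9, 5^11≡22, 5^12≡18, 5^13≡21, 5^14≡13, 5^15≡19, 5^16≡3, 5^17≡15, 5^18≡6, 5^19≡7, 5^20≡12, 5^21≡14, 5^22≡1. Order = 22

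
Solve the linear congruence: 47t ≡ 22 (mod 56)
10

Since gcd(47, 56) = 1 divides 22, a solution exists.
Multiply both sides by the inverse of 47 mod 56:
  47^(-1) mod 56 = 31
  x ≡ 31 × 22 ≡ 682 ≡ 10 (mod 56)
Verification: 47 × 10 = 470 = 8 × 56 + 22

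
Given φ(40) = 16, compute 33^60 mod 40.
By Euler: 33^{16} ≡ 1 (mod 40) since gcd(33, 40) = 1. 60 = 3×16 + 12. So 33^{60} ≡ 33^{12} ≡ 1 (mod 40)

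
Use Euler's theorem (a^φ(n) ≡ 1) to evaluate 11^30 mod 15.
By Euler: 11^{8} ≡ 1 (mod 15) since gcd(11, 15) = 1. 30 = 3×8 + 6. So 11^{30} ≡ 11^{6} ≡ 1 (mod 15)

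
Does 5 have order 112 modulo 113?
p - 1 = 112 has prime divisors 2, 7. Check 5^(112/q) mod 113 for each: 5^(112/2) = 5^56 ≡ 112, 5^(112/7) = 5^16 ≡ 30 (mod 113). None of these is 1, so 5 has order 112 = φ(113), so it is a primitive root mod 113.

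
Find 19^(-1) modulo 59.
28

Using Extended Euclidean Algorithm:
gcd(19, 59) = 1
Bezout coefficients: 19 × 28 + 59 × -9 = 1
So 19 × 28 ≡ 1 (mod 59)
The inverse is 28 mod 59 = 28
Verification: 19 × 28 = 532 = 9 × 59 + 1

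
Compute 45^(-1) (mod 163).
45^(-1) ≡ 29 (mod 163). Verification: 45 × 29 = 1305 ≡ 1 (mod 163)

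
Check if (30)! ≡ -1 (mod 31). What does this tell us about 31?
(30)! mod 31 = 30. Since this equals -1 (mod 31), Wilson confirms 31 is prime.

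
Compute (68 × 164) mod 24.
16

(68 × 164) = 11152
11152 mod 24 = 16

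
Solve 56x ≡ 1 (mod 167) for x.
56^(-1) ≡ 3 (mod 167). Verification: 56 × 3 = 168 ≡ 1 (mod 167)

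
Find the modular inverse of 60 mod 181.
60^(-1) ≡ 178 (mod 181). Verification: 60 × 178 = 10680 ≡ 1 (mod 181)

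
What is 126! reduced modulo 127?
By Wilson's theorem, (126)! ≡ -1 ≡ 126 (mod 127)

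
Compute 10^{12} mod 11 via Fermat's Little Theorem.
1

By Fermat's Little Theorem, a^(p-1) ≡ 1 (mod p) for prime p and gcd(a, p) = 1
Here p = 11, so 10^10 ≡ 1 (mod 11)
We can reduce the exponent: 12 mod 10 = 2
So 10^12 ≡ 10^2 (mod 11)
Computing: 10^2 mod 11 = 1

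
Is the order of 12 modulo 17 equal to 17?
No, the actual order is 16, not 17.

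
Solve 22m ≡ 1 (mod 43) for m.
22^(-1) ≡ 2 (mod 43). Verification: 22 × 2 = 44 ≡ 1 (mod 43)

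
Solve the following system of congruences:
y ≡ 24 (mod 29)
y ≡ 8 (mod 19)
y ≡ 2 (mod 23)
6810

Using the Chinese Remainder Theorem:
M = product of moduli = 12673
For equation 1: M_1 = 437, 437 ≡ 2 (mod 29), inverse of 437 mod 29 is 15 (check: 2 × 15 = 30 ≡ 1 (mod 29))
For equation 2: M_2 = 667, 667 ≡ 2 (mod 19), inverse of 667 mod 19 is 10 (check: 2 × 10 = 20 ≡ 1 (mod 19))
For equation 3: M_3 = 551, 551 ≡ 22 (mod 23), inverse of 551 mod 23 is 22 (check: 22 × 22 = 484 ≡ 1 (mod 23))
Combine: y ≡ Σ r_i×M_i×(M_i⁻¹ mod m_i) = 24×437×15 + 8×667×10 + 2×551×22 = 157320 + 53360 + 24244 = 234924
234924 mod 12673 = 6810
y ≡ 6810 (mod 12673)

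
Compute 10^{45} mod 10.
0

Using successive squaring:
Binary expansion of 45: 101101
Powers of 10 mod 10 (each is the square of the previous):
  10^1 ≡ 0 (mod 10)
  10^2 ≡ 0² = 0 ≡ 0 (mod 10)
  10^4 ≡ 0² = 0 ≡ 0 (mod 10)
  10^8 ≡ 0² = 0 ≡ 0 (mod 10)
  10^16 ≡ 0² = 0 ≡ 0 (mod 10)
  10^32 ≡ 0² = 0 ≡ 0 (mod 10)
45 = 32 + 8 + 4 + 1, so 10^45 = 10^32 × 10^8 × 10^4 × 10^1 ≡ 0 × 0 × 0 × 0 (mod 10)
Multiplying step by step:
  0 × 0 = 0 ≡ 0 (mod 10)
  0 × 0 = 0 ≡ 0 (mod 10)
  0 × 0 = 0 ≡ 0 (mod 10)
Result: 10^45 ≡ 0 (mod 10)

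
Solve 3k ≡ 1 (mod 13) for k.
9

Using Extended Euclidean Algorithm:
gcd(3, 13) = 1
Bezout coefficients: 3 × -4 + 13 × 1 = 1
So 3 × -4 ≡ 1 (mod 13)
The inverse is -4 mod 13 = 9
Verification: 3 × 9 = 27 = 2 × 13 + 1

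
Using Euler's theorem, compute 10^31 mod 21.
By Euler: 10^{12} ≡ 1 (mod 21) since gcd(10, 21) = 1. 31 = 2×12 + 7. So 10^{31} ≡ 10^{7} ≡ 10 (mod 21)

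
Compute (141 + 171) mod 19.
8

(141 + 171) = 312
312 mod 19 = 8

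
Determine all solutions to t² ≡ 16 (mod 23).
The square roots of 16 mod 23 are 4 and 19. Verify: 4² = 16 ≡ 16 (mod 23)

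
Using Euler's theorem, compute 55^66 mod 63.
By Euler: 55^{36} ≡ 1 (mod 63) since gcd(55, 63) = 1. 66 = 1×36 + 30. So 55^{66} ≡ 55^{30} ≡ 1 (mod 63)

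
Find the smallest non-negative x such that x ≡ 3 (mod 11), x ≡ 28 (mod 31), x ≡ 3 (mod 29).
6383

Using the Chinese Remainder Theorem:
M = product of moduli = 9889
For equation 1: M_1 = 899, 899 ≡ 8 (mod 11), inverse of 899 mod 11 is 7 (check: 8 × 7 = 56 ≡ 1 (mod 11))
For equation 2: M_2 = 319, 319 ≡ 9 (mod 31), inverse of 319 mod 31 is 7 (check: 9 × 7 = 63 ≡ 1 (mod 31))
For equation 3: M_3 = 341, 341 ≡ 22 (mod 29), inverse of 341 mod 29 is 4 (check: 22 × 4 = 88 ≡ 1 (mod 29))
Combine: x ≡ Σ r_i×M_i×(M_i⁻¹ mod m_i) = 3×899×7 + 28×319×7 + 3×341×4 = 18879 + 62524 + 4092 = 85495
85495 mod 9889 = 6383
x ≡ 6383 (mod 9889)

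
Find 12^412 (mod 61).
Using Fermat: 12^{60} ≡ 1 (mod 61). 412 ≡ 52 (mod 60). So 12^{412} ≡ 12^{52} ≡ 42 (mod 61)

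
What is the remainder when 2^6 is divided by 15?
6 = 4 + 2 (binary 110). Repeated squaring mod 15: 2^1 ≡ 2; 2^2 ≡ 2² = 4 ≡ 4; 2^4 ≡ 4² = 16 ≡ 1. Multiply: 2^6 = 2^4 × 2^2 ≡ 1 × 4 (mod 15): 1 × 4 = 4 ≡ 4. So 2^6 ≡ 4 (mod 15).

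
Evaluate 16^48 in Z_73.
Using repeated squaring. 48 = 32 + 16 (binary 110000). Repeated squaring mod 73: 16^1 ≡ 16; 16^2 ≡ 16² = 256 ≡ 37; 16^4 ≡ 37² = 1369 ≡ 55; 16^8 ≡ 55² = 3025 ≡ 32; 16^16 ≡ 32² = 1024 ≡ 2; 16^32 ≡ 2² = 4 ≡ 4. Multiply: 16^48 = 16^32 × 16^16 ≡ 4 × 2 (mod 73): 4 × 2 = 8 ≡ 8. So 16^48 ≡ 8 (mod 73).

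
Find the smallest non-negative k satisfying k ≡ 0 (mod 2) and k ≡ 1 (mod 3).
M = 2 × 3 = 6. M₁ = 3, y₁ ≡ 1 (mod 2). M₂ = 2, y₂ ≡ 2 (mod 3). k = 0×3×1 + 1×2×2 ≡ 4 (mod 6)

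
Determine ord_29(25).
Powers of 25 mod 29: 25^1≡25, 25^2≡16, 25^3≡23, 25^4≡24, 25^5≡20, 25^6≡7, 25^7≡1. Order = 7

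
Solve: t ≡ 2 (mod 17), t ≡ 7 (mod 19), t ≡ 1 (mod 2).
M = 17 × 19 × 2 = 646. M₁ = 38, y₁ ≡ 13 (mod 17). M₂ = 34, y₂ ≡ 14 (mod 19). M₃ = 323, y₃ ≡ 1 (mod 2). t = 2×38×13 + 7×34×14 + 1×323×1 ≡ 121 (mod 646)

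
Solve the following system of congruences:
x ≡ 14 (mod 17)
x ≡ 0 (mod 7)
14

Using the Chinese Remainder Theorem:
M = product of moduli = 119
For equation 1: M_1 = 7, 7 ≡ 7 (mod 17), inverse of 7 mod 17 is 5 (check: 7 × 5 = 35 ≡ 1 (mod 17))
For equation 2: M_2 = 17, 17 ≡ 3 (mod 7), inverse of 17 mod 7 is 5 (check: 3 × 5 = 15 ≡ 1 (mod 7))
Combine: x ≡ Σ r_i×M_i×(M_i⁻¹ mod m_i) = 14×7×5 + 0×17×5 = 490 + 0 = 490
490 mod 119 = 14
x ≡ 14 (mod 119)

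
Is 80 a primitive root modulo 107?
Yes

To verify, check if 80^(106/q) ≢ 1 (mod 107) for each prime divisor q of 106
Divisors of 106 = 106: [1, 2, 53, 106]
  80^(106/2) = 80^53 ≡ 106 (mod 107)
  80^(106/53) = 80^2 ≡ 87 (mod 107)
Conclusion: 80 is a primitive root modulo 107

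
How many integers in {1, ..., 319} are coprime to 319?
280

Prime factorization: 319 = 11 × 29
Using the formula φ(n) = n × Π(1 - 1/p) for each prime factor p:
φ(319) = 319 × (1 - 1/11) × (1 - 1/29)
φ(319) = 280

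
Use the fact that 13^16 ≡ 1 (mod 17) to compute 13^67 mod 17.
By Fermat: 13^{16} ≡ 1 (mod 17). 67 = 4×16 + 3. So 13^{67} ≡ 13^{3} ≡ 4 (mod 17)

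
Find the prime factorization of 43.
43

Divide by primes starting from smallest:
43 ÷ 43 = 1

43 = 43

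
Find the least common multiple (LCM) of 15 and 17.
255

First find GCD(15, 17) using the Euclidean algorithm:
15 = 0 × 17 + 15
17 = 1 × 15 + 2
15 = 7 × 2 + 1
2 = 2 × 1 + 0
GCD(15, 17) = 1

LCM formula: LCM(a, b) = (a × b) / GCD(a, b)
LCM(15, 17) = (15 × 17) / 1
LCM(15, 17) = 255 / 1
LCM(15, 17) = 255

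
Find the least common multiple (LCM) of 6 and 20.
60

First find GCD(6, 20) using the Euclidean algorithm:
6 = 0 × 20 + 6
20 = 3 × 6 + 2
6 = 3 × 2 + 0
GCD(6, 20) = 2

LCM formula: LCM(a, b) = (a × b) / GCD(a, b)
LCM(6, 20) = (6 × 20) / 2
LCM(6, 20) = 120 / 2
LCM(6, 20) = 60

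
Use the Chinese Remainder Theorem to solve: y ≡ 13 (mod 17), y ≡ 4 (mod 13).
30

Using the Chinese Remainder Theorem:
M = product of moduli = 221
For equation 1: M_1 = 13, 13 ≡ 13 (mod 17), inverse of 13 mod 17 is 4 (check: 13 × 4 = 52 ≡ 1 (mod 17))
For equation 2: M_2 = 17, 17 ≡ 4 (mod 13), inverse of 17 mod 13 is 10 (check: 4 × 10 = 40 ≡ 1 (mod 13))
Combine: y ≡ Σ r_i×M_i×(M_i⁻¹ mod m_i) = 13×13×4 + 4×17×10 = 676 + 680 = 1356
1356 mod 221 = 30
y ≡ 30 (mod 221)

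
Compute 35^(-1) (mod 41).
35^(-1) ≡ 34 (mod 41). Verification: 35 × 34 = 1190 ≡ 1 (mod 41)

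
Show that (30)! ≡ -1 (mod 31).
(30)! mod 31 = 30. Since this equals -1 (mod 31), Wilson confirms 31 is prime.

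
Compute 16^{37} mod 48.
16

Using successive squaring:
Binary expansion of 37: 100101
Powers of 16 mod 48 (each is the square of the previous):
  16^1 ≡ 16 (mod 48)
  16^2 ≡ 16² = 256 ≡ 16 (mod 48)
  16^4 ≡ 16² = 256 ≡ 16 (mod 48)
  16^8 ≡ 16² = 256 ≡ 16 (mod 48)
  16^16 ≡ 16² = 256 ≡ 16 (mod 48)
  16^32 ≡ 16² = 256 ≡ 16 (mod 48)
37 = 32 + 4 + 1, so 16^37 = 16^32 × 16^4 × 16^1 ≡ 16 × 16 × 16 (mod 48)
Multiplying step by step:
  16 × 16 = 256 ≡ 16 (mod 48)
  16 × 16 = 256 ≡ 16 (mod 48)
Result: 16^37 ≡ 16 (mod 48)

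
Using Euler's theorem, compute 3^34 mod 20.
By Euler: 3^{8} ≡ 1 (mod 20) since gcd(3, 20) = 1. 34 = 4×8 + 2. So 3^{34} ≡ 3^{2} ≡ 9 (mod 20)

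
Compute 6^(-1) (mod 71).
12

Using Extended Euclidean Algorithm:
gcd(6, 71) = 1
Bezout coefficients: 6 × 12 + 71 × -1 = 1
So 6 × 12 ≡ 1 (mod 71)
The inverse is 12 mod 71 = 12
Verification: 6 × 12 = 72 = 1 × 71 + 1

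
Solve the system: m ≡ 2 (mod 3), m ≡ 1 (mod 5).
M = 3 × 5 = 15. M₁ = 5, y₁ ≡ 2 (mod 3). M₂ = 3, y₂ ≡ 2 (mod 5). m = 2×5×2 + 1×3×2 ≡ 11 (mod 15)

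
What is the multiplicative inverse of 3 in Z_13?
9

Using Extended Euclidean Algorithm:
gcd(3, 13) = 1
Bezout coefficients: 3 × -4 + 13 × 1 = 1
So 3 × -4 ≡ 1 (mod 13)
The inverse is -4 mod 13 = 9
Verification: 3 × 9 = 27 = 2 × 13 + 1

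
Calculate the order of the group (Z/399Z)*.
216

Prime factorization: 399 = 3 × 7 × 19
Using the formula φ(n) = n × Π(1 - 1/p) for each prime factor p:
φ(399) = 399 × (1 - 1/3) × (1 - 1/7) × (1 - 1/19)
φ(399) = 216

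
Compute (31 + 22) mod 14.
11

(31 + 22) = 53
53 mod 14 = 11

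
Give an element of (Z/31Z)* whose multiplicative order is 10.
15 has order 10 mod 31 since 15^{10} ≡ 1 (mod 31) and no smaller power works.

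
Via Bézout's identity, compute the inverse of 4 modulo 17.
Extended GCD: 4(-4) + 17(1) = 1. So 4^(-1) ≡ 13 ≡ 13 (mod 17). Verify: 4 × 13 = 52 ≡ 1 (mod 17)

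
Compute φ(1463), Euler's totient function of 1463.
1080

Prime factorization: 1463 = 7 × 11 × 19
Using the formula φ(n) = n × Π(1 - 1/p) for each prime factor p:
φ(1463) = 1463 × (1 - 1/7) × (1 - 1/11) × (1 - 1/19)
φ(1463) = 1080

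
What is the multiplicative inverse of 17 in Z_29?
17^(-1) ≡ 12 (mod 29). Verification: 17 × 12 = 204 ≡ 1 (mod 29)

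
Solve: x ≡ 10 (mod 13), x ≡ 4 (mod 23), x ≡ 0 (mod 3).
M = 13 × 23 × 3 = 897. M₁ = 69, y₁ ≡ 10 (mod 13). M₂ = 39, y₂ ≡ 13 (mod 23). M₃ = 299, y₃ ≡ 2 (mod 3). x = 10×69×10 + 4×39×13 + 0×299×2 ≡ 855 (mod 897)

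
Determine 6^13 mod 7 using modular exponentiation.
Using Fermat: 6^{6} ≡ 1 (mod 7). 13 ≡ 1 (mod 6). So 6^{13} ≡ 6^{1} ≡ 6 (mod 7)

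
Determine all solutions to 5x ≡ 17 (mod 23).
8

Since gcd(5, 23) = 1 divides 17, a solution exists.
Multiply both sides by the inverse of 5 mod 23:
  5^(-1) mod 23 = 14
  x ≡ 14 × 17 ≡ 238 ≡ 8 (mod 23)
Verification: 5 × 8 = 40 = 1 × 23 + 17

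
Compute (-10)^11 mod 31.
Using repeated squaring. (-10) ≡ 21 (mod 31). 11 = 8 + 2 + 1 (binary 1011). Repeated squaring mod 31: 21^1 ≡ 21; 21^2 ≡ 21² = 441 ≡ 7; 21^4 ≡ 7² = 49 ≡ 18; 21^8 ≡ 18² = 324 ≡ 14. Multiply: (-10)^11 ≡ 21^8 × 21^2 × 21^1 ≡ 14 × 7 × 21 (mod 31): 14 × 7 = 98 ≡ 5; 5 × 21 = 105 ≡ 12. So (-10)^11 ≡ 12 (mod 31).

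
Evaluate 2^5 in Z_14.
5 = 4 + 1 (binary 101). Repeated squaring mod 14: 2^1 ≡ 2; 2^2 ≡ 2² = 4 ≡ 4; 2^4 ≡ 4² = 16 ≡ 2. Multiply: 2^5 = 2^4 × 2^1 ≡ 2 × 2 (mod 14): 2 × 2 = 4 ≡ 4. So 2^5 ≡ 4 (mod 14).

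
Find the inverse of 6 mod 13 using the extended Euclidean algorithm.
Extended GCD: 6(-2) + 13(1) = 1. So 6^(-1) ≡ 11 ≡ 11 (mod 13). Verify: 6 × 11 = 66 ≡ 1 (mod 13)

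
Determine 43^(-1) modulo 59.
43^(-1) ≡ 11 (mod 59). Verification: 43 × 11 = 473 ≡ 1 (mod 59)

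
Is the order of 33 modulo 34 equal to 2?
Yes, ord_34(33) = 2.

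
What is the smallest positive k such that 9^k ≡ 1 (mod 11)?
Powers of 9 mod 11: 9^1≡9, 9^2≡4, 9^3≡3, 9^4≡5, 9^5≡1. Order = 5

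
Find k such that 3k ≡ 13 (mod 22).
19

Since gcd(3, 22) = 1 divides 13, a solution exists.
Multiply both sides by the inverse of 3 mod 22:
  3^(-1) mod 22 = 15
  x ≡ 15 × 13 ≡ 195 ≡ 19 (mod 22)
Verification: 3 × 19 = 57 = 2 × 22 + 13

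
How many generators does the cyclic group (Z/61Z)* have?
16

The number of primitive roots modulo p is φ(p-1) = φ(60)
φ(60) = 16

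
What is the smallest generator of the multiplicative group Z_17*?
p - 1 = 16 has prime divisors 2. h is a primitive root mod 17 iff h^(16/q) ≢ 1 (mod 17) for each such q.
h = 2: 2^8 ≡ 1 (mod 17); 2^8 ≡ 1, so not a primitive root.
h = 3: 3^8 ≡ 16 (mod 17); none is 1, so 3 has order 16 and is a primitive root.
The smallest primitive root mod 17 is g = 3.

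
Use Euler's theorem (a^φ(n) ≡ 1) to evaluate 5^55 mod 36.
By Euler: 5^{12} ≡ 1 (mod 36) since gcd(5, 36) = 1. 55 = 4×12 + 7. So 5^{55} ≡ 5^{7} ≡ 5 (mod 36)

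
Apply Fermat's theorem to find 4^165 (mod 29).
By Fermat: 4^{28} ≡ 1 (mod 29). 165 ≡ 25 (mod 28). So 4^{165} ≡ 4^{25} ≡ 5 (mod 29)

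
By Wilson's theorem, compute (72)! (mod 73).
By Wilson's theorem, (72)! ≡ -1 ≡ 72 (mod 73)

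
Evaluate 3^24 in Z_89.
Using repeated squaring. 24 = 16 + 8 (binary 11000). Repeated squaring mod 89: 3^1 ≡ 3; 3^2 ≡ 3² = 9 ≡ 9; 3^4 ≡ 9² = 81 ≡ 81; 3^8 ≡ 81² = 6561 ≡ 64; 3^16 ≡ 64² = 4096 ≡ 2. Multiply: 3^24 = 3^16 × 3^8 ≡ 2 × 64 (mod 89): 2 × 64 = 128 ≡ 39. So 3^24 ≡ 39 (mod 89).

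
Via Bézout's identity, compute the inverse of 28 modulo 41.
Extended GCD: 28(-19) + 41(13) = 1. So 28^(-1) ≡ 22 ≡ 22 (mod 41). Verify: 28 × 22 = 616 ≡ 1 (mod 41)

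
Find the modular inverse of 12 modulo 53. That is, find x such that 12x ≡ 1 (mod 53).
31

Using Extended Euclidean Algorithm:
gcd(12, 53) = 1
Bezout coefficients: 12 × -22 + 53 × 5 = 1
So 12 × -22 ≡ 1 (mod 53)
The inverse is -22 mod 53 = 31
Verification: 12 × 31 = 372 = 7 × 53 + 1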